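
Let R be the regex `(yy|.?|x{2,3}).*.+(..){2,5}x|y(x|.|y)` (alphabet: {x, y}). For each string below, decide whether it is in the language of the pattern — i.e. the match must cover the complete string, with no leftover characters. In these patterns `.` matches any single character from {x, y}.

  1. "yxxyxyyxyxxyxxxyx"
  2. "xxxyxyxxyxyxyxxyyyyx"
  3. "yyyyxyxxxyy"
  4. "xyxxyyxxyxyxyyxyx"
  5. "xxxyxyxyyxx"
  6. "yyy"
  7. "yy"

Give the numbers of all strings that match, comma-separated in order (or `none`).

1 → match
2 → match
3 → no match
4 → match
5 → match
6 → no match
7 → match

1, 2, 4, 5, 7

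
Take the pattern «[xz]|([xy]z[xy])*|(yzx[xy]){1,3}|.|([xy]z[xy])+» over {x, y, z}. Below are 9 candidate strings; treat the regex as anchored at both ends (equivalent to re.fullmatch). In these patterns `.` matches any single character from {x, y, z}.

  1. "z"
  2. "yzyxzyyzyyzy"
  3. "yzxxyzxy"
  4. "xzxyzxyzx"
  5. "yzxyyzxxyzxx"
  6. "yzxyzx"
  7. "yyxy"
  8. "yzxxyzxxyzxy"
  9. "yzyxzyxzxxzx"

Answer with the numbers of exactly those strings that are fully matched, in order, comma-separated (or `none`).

1, 2, 3, 4, 5, 6, 8, 9

1 → match
2 → match
3 → match
4 → match
5 → match
6 → match
7 → no match
8 → match
9 → match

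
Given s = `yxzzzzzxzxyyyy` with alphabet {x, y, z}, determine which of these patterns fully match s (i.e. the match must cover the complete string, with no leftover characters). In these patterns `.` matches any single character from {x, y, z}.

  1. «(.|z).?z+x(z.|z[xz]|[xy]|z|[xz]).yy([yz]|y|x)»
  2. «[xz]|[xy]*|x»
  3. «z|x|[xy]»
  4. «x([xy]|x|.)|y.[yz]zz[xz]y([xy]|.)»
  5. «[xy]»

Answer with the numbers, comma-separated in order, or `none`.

1

1 → match
2 → no match
3 → no match
4 → no match
5 → no match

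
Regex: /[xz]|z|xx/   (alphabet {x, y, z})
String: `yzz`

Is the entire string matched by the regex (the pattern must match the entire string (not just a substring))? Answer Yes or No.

No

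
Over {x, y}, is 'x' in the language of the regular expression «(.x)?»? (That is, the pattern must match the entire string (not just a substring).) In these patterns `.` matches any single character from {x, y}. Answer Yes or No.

No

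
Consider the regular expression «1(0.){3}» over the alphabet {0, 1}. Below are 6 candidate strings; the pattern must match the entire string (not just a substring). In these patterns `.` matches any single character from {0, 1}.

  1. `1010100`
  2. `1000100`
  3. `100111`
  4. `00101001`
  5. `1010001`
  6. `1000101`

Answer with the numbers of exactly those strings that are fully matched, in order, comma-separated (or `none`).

1 → match
2 → match
3 → no match
4 → no match — must start with `10`
5 → match
6 → match

1, 2, 5, 6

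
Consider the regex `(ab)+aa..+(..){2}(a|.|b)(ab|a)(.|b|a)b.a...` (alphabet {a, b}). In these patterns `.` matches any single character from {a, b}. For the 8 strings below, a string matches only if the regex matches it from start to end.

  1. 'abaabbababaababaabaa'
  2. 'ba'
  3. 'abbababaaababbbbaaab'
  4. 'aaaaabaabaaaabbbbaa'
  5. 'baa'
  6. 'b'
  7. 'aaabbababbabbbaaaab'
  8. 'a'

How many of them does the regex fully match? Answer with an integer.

1 → match
2 → no match — must start with 'ab'
3 → no match
4 → no match — must start with 'ab'
5 → no match — must start with 'ab'
6 → no match — must start with 'ab'
7 → no match — must start with 'ab'
8 → no match — must start with 'ab'
Total matched: 1

1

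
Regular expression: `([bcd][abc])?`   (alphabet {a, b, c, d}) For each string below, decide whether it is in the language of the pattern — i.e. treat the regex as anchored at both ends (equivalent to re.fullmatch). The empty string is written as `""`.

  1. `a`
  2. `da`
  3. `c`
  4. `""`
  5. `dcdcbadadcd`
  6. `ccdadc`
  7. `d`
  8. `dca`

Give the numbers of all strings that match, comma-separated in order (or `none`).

2, 4

1 → no match
2 → match
3 → no match
4 → match
5 → no match
6 → no match
7 → no match
8 → no match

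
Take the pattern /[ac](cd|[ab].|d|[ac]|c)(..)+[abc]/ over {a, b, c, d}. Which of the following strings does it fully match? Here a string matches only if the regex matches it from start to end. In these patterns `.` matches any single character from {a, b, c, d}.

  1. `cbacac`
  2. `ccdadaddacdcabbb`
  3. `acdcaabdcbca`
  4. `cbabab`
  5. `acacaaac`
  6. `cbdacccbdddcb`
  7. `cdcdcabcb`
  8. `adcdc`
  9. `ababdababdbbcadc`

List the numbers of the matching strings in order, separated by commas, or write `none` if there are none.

1 → match
2 → match
3 → match
4 → match
5 → no match
6 → no match
7 → match
8 → match
9 → match

1, 2, 3, 4, 7, 8, 9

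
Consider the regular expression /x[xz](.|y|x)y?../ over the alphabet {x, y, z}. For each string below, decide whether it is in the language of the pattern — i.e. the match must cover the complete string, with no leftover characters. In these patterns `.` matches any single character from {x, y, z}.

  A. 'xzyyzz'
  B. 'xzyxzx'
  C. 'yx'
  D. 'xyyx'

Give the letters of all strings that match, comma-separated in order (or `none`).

A → match
B → no match
C → no match — must start with 'x'
D → no match

A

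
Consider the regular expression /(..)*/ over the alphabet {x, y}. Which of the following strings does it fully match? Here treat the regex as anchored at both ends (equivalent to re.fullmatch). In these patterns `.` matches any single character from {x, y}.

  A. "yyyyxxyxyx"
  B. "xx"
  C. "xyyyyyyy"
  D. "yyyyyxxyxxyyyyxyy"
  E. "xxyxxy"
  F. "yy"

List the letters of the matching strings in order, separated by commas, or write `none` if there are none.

A, B, C, E, F

A → match
B → match
C → match
D → no match
E → match
F → match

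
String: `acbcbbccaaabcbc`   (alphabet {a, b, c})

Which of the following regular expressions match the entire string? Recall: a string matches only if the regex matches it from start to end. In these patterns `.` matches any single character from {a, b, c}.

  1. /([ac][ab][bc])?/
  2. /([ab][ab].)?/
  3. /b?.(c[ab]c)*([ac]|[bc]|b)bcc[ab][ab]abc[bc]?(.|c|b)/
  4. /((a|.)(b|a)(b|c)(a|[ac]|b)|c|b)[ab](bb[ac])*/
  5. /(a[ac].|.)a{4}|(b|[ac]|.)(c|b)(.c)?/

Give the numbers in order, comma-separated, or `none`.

3

1 → no match
2 → no match
3 → match
4 → no match
5 → no match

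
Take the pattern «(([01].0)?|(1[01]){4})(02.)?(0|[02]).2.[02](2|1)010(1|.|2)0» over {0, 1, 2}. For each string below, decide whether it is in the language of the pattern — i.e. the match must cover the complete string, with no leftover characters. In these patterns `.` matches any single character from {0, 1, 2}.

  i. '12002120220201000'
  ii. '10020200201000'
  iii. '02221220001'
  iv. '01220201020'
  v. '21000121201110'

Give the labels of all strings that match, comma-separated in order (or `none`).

i → match
ii → match
iii. '02221220001' → no match — must end with '0'
iv. '01220201020' → match
v → no match

i, ii, iv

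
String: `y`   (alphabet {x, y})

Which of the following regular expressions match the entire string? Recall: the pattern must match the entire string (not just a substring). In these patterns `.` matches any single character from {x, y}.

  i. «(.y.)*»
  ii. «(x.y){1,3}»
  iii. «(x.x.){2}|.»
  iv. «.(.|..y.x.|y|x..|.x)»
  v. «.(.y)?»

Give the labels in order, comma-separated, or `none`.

i → no match
ii → no match — must start with `x`
iii → match
iv → no match
v → match

iii, v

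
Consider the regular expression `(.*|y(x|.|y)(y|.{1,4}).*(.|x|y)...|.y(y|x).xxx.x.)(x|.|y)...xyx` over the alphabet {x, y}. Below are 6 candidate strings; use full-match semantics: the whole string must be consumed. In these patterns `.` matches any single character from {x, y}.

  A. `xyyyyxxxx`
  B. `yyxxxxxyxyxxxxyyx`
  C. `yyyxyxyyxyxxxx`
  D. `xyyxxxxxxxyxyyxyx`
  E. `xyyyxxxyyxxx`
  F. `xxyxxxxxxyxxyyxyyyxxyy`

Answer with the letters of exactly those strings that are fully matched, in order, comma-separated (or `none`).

D

A → no match — must end with `xyx`
B → no match — must end with `xyx`
C → no match — must end with `xyx`
D → match
E → no match — must end with `xyx`
F → no match — must end with `xyx`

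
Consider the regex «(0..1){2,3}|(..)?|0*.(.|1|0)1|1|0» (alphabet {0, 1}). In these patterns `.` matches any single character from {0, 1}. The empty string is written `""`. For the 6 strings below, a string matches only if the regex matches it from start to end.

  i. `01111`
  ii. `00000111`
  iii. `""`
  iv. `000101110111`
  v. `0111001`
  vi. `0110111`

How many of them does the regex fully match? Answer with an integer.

i → no match
ii → match
iii → match
iv → match
v → no match
vi → no match
Total matched: 3

3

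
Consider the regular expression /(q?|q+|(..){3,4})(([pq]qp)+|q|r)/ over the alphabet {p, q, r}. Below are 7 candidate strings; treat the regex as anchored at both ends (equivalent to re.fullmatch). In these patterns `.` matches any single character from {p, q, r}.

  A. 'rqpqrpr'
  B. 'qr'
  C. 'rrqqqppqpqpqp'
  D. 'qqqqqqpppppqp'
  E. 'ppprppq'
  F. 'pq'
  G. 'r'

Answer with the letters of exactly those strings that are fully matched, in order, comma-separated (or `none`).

A → match
B → match
C → no match
D → no match
E → match
F → no match
G → match

A, B, E, G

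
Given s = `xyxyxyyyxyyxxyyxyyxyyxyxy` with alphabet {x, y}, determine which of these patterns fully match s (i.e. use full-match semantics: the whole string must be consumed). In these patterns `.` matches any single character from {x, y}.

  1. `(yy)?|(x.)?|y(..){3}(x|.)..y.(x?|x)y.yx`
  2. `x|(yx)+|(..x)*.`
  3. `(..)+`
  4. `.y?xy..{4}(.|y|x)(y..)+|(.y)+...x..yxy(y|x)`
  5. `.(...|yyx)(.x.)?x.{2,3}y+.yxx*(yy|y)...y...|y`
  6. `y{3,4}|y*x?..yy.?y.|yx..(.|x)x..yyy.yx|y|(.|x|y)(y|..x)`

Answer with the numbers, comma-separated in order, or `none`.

4

1 → no match
2 → no match
3 → no match
4 → match
5 → no match
6 → no match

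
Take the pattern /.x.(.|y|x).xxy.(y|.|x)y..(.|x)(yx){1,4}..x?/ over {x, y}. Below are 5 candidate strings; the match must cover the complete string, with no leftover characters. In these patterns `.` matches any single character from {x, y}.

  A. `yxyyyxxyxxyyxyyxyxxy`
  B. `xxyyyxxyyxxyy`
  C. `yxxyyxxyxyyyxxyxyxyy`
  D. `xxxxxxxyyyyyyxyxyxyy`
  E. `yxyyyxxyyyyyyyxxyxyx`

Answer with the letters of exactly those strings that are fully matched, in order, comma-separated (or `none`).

A → match
B → no match
C → match
D → match
E → no match

A, C, D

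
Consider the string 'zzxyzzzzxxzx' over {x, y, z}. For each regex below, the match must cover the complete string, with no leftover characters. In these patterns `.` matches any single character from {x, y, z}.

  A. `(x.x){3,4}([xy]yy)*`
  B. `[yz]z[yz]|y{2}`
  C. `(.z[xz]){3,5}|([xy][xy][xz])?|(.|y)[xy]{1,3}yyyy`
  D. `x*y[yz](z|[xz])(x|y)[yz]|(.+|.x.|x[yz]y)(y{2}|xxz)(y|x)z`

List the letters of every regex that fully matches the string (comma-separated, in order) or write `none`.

A → no match — must start with 'x'
B → no match
C → match
D → no match

C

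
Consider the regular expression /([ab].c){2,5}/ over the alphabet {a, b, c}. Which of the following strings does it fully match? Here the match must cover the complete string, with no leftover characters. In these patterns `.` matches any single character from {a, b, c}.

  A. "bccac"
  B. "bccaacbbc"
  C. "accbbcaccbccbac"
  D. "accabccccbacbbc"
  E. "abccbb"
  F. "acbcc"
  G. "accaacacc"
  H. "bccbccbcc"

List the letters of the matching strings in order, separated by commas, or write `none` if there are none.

B, C, G, H

A. "bccac" → no match
B. "bccaacbbc" → match
C → match
D → no match
E. "abccbb" → no match — must end with "c"
F. "acbcc" → no match
G. "accaacacc" → match
H. "bccbccbcc" → match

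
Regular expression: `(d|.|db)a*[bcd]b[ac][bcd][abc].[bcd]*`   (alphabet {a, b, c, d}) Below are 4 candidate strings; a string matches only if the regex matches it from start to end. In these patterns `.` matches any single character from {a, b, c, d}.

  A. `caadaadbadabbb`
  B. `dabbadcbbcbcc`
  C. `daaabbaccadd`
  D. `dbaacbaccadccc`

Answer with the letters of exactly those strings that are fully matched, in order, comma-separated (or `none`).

A → no match
B → match
C → match
D → match

B, C, D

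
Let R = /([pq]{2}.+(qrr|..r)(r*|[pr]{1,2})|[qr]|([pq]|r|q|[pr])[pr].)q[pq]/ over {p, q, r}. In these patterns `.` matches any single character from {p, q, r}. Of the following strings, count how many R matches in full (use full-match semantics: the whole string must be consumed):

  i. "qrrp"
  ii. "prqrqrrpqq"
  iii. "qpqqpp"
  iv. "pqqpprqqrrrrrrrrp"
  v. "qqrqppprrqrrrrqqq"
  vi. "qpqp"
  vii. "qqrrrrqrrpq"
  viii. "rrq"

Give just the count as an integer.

i → no match
ii → no match
iii → no match
iv → no match
v → no match
vi → no match
vii → no match
viii → no match
Total matched: 0

0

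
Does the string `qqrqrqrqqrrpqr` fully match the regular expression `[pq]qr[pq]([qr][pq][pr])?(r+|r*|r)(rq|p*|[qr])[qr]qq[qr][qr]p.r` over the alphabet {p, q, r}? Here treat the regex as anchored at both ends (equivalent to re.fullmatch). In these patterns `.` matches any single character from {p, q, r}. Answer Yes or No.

Yes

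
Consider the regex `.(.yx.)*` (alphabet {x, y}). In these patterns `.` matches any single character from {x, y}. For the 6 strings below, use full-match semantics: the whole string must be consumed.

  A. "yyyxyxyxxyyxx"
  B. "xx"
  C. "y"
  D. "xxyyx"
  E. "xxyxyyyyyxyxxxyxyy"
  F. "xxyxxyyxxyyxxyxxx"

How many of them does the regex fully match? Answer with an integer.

2

A → match
B → no match
C → match
D → no match
E → no match
F → no match
Total matched: 2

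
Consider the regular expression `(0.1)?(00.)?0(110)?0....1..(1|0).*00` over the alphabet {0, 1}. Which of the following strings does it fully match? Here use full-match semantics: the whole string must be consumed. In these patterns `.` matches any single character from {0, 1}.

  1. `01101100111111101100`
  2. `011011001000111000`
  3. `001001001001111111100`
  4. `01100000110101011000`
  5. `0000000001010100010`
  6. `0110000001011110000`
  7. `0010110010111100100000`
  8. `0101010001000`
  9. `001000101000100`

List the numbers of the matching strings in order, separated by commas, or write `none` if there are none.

1, 2, 3, 4, 6, 7, 9

1 → match
2 → match
3 → match
4 → match
5 → no match — must end with `00`
6 → match
7 → match
8 → no match
9 → match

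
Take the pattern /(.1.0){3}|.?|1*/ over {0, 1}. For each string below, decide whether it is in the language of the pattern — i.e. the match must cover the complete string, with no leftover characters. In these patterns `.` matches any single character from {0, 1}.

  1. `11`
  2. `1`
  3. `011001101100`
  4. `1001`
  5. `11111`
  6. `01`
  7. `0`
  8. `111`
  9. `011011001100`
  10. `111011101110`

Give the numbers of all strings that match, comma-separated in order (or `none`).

1. `11` → match
2. `1` → match
3. `011001101100` → match
4. `1001` → no match
5. `11111` → match
6. `01` → no match
7. `0` → match
8. `111` → match
9. `011011001100` → match
10. `111011101110` → match

1, 2, 3, 5, 7, 8, 9, 10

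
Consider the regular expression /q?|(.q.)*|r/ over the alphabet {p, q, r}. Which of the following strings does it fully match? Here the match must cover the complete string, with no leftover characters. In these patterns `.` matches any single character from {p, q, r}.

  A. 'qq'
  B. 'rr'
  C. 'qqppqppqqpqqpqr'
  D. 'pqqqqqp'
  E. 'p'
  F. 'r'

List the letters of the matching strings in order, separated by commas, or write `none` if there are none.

A → no match
B → no match
C → match
D → no match
E → no match
F → match

C, F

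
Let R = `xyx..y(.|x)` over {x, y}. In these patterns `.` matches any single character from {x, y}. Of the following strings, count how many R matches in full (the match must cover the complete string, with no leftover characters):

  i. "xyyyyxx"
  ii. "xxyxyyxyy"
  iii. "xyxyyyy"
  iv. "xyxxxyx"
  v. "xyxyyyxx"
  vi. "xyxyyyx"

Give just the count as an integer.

3

i → no match — must start with "xyx"
ii → no match — must start with "xyx"
iii → match
iv → match
v → no match
vi → match
Total matched: 3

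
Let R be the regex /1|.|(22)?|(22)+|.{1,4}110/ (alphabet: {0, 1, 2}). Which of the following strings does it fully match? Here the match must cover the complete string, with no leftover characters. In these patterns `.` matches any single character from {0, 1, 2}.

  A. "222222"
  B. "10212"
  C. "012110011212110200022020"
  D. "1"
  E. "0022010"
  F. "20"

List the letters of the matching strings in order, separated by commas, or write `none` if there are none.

A, D

A → match
B → no match
C → no match
D → match
E → no match
F → no match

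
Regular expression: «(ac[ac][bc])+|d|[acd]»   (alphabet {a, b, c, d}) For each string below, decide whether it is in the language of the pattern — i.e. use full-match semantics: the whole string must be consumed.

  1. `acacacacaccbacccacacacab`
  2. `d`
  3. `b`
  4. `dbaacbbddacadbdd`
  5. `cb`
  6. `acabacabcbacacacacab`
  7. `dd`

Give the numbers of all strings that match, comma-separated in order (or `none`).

1 → match
2 → match
3 → no match
4 → no match
5 → no match
6 → no match
7 → no match

1, 2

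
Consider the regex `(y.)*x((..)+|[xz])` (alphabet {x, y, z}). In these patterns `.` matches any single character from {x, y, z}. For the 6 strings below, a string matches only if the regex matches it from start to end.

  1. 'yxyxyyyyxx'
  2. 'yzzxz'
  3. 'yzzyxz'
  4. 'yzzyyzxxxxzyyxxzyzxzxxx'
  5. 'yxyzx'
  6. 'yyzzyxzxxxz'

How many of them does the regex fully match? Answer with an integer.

1

1. 'yxyxyyyyxx' → match
2. 'yzzxz' → no match
3. 'yzzyxz' → no match
4 → no match
5. 'yxyzx' → no match
6. 'yyzzyxzxxxz' → no match
Total matched: 1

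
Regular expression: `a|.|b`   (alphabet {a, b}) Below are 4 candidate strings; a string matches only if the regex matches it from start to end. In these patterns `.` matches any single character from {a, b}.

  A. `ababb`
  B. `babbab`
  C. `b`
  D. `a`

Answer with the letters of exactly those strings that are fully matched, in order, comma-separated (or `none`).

C, D

A. `ababb` → no match
B. `babbab` → no match
C. `b` → match
D. `a` → match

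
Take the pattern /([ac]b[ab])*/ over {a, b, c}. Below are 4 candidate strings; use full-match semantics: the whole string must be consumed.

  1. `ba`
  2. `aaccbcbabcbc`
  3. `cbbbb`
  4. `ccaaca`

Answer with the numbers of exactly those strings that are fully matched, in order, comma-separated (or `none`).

1 → no match
2 → no match
3 → no match
4 → no match

none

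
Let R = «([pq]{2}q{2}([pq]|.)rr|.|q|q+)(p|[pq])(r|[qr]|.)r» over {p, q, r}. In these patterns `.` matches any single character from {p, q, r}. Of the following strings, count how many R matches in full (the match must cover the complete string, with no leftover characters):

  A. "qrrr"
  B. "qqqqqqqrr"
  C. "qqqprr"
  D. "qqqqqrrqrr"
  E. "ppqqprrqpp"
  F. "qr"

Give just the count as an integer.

A → no match
B → match
C → match
D → match
E → no match — must end with "r"
F → no match
Total matched: 3

3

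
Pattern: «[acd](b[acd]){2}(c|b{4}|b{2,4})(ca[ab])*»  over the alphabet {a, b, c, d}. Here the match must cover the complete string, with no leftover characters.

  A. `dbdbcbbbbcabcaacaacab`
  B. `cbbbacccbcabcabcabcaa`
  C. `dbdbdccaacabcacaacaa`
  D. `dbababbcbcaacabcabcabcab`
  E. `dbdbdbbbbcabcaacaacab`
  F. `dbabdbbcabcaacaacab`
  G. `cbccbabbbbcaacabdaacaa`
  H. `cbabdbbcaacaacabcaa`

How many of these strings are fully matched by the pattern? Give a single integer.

A → match
B → no match
C → no match
D → no match
E → match
F → match
G → no match
H → match
Total matched: 4

4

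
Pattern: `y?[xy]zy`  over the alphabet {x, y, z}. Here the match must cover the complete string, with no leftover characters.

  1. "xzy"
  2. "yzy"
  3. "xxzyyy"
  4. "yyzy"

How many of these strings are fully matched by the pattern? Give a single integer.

3

1 → match
2 → match
3 → no match — must end with "zy"
4 → match
Total matched: 3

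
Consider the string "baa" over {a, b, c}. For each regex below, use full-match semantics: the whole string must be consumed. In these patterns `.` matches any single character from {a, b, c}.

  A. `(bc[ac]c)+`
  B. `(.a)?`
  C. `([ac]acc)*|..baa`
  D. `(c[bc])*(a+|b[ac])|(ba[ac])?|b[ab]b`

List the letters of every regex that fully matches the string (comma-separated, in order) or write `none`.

D

A → no match — must start with "bc"
B → no match
C → no match
D → match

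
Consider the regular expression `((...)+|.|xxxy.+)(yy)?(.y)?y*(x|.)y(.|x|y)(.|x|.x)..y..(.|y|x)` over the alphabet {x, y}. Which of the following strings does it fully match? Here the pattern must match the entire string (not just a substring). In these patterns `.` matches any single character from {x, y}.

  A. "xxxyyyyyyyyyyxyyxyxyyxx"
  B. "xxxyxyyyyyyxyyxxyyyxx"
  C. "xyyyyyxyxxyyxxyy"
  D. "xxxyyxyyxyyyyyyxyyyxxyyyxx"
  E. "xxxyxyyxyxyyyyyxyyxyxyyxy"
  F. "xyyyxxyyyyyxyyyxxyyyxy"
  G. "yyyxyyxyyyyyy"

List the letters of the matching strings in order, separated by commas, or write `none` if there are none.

A → match
B → match
C → no match
D → match
E → match
F → match
G → match

A, B, D, E, F, G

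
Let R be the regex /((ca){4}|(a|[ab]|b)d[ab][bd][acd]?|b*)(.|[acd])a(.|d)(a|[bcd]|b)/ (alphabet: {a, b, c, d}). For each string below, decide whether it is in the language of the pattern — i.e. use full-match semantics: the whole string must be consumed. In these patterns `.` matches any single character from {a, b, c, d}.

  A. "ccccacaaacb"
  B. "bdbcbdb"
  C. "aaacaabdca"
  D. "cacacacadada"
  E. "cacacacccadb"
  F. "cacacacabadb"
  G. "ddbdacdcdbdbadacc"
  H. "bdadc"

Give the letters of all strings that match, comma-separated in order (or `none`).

D, F, H

A → no match
B → no match
C → no match
D → match
E → no match
F → match
G → no match
H → match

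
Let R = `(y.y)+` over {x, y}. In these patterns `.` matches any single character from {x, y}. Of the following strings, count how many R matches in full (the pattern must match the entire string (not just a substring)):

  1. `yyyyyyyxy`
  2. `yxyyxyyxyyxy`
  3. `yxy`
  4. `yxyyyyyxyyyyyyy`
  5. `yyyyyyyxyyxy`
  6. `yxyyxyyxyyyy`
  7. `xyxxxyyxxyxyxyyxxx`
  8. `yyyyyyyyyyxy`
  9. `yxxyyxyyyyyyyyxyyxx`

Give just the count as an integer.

7

1 → match
2 → match
3 → match
4 → match
5 → match
6 → match
7 → no match — must start with `y`
8 → match
9 → no match — must end with `y`
Total matched: 7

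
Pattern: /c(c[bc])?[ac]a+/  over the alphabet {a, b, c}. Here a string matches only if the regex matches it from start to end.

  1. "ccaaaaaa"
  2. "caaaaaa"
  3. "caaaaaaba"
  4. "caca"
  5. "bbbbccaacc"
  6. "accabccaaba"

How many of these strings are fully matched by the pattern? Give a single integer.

1 → match
2 → match
3 → no match
4 → no match
5 → no match — must start with "c"
6 → no match — must start with "c"
Total matched: 2

2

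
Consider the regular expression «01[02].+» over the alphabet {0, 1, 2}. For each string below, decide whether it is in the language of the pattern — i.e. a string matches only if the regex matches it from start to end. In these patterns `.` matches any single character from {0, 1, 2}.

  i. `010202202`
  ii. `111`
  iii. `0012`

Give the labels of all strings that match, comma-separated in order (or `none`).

i

i. `010202202` → match
ii. `111` → no match — must start with `01`
iii. `0012` → no match — must start with `01`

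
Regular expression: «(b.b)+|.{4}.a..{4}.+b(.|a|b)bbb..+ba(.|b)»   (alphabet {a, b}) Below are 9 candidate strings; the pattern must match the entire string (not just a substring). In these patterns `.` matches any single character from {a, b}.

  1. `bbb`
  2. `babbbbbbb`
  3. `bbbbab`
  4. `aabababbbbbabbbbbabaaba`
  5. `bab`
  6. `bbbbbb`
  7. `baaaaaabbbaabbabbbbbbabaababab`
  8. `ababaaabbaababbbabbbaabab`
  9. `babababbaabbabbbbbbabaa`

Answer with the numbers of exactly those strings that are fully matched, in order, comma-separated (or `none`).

1 → match
2 → match
3 → match
4 → no match
5 → match
6 → match
7 → match
8 → match
9 → match

1, 2, 3, 5, 6, 7, 8, 9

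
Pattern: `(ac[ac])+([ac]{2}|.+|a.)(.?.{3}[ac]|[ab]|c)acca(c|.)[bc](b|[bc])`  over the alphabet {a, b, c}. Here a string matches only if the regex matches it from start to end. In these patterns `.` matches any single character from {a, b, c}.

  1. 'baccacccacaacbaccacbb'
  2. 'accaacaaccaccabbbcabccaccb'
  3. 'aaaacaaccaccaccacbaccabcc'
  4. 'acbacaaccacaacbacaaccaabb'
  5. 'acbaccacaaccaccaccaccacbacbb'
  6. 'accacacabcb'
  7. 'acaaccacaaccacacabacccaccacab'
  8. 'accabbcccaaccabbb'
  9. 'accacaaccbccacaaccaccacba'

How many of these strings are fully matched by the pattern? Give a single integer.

1

1 → no match — must start with 'ac'
2 → no match
3 → no match — must start with 'ac'
4 → no match
5 → no match
6 → no match
7 → no match
8 → match
9 → no match
Total matched: 1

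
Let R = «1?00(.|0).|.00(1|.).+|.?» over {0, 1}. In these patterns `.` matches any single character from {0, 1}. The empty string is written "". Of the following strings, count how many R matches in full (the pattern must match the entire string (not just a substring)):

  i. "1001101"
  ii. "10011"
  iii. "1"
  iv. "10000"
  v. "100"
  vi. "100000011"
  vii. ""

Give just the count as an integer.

i → match
ii → match
iii → match
iv → match
v → no match
vi → match
vii → match
Total matched: 6

6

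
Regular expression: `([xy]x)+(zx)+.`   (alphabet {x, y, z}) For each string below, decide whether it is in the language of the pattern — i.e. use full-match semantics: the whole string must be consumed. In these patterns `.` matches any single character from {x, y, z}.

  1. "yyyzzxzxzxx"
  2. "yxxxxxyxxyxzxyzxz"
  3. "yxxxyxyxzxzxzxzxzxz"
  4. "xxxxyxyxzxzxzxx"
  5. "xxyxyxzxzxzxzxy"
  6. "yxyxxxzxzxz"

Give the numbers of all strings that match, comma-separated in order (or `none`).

1 → no match
2 → no match
3 → match
4 → match
5 → match
6 → match

3, 4, 5, 6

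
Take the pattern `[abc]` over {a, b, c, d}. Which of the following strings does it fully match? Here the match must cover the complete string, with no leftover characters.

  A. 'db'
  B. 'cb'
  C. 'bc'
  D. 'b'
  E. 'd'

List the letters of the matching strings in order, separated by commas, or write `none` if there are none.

A → no match
B → no match
C → no match
D → match
E → no match

D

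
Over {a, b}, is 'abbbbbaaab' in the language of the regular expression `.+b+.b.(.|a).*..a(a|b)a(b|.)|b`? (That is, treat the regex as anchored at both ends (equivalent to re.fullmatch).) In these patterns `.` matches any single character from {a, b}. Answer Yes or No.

No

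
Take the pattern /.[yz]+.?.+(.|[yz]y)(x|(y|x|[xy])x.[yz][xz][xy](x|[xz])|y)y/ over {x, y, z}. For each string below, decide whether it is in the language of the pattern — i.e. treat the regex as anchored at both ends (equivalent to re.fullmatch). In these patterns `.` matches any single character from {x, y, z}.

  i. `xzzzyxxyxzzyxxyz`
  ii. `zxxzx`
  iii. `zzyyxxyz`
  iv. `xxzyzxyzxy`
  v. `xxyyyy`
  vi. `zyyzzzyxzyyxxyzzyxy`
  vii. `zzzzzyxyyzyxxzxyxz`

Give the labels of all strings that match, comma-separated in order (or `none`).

vi

i → no match — must end with `y`
ii → no match — must end with `y`
iii → no match — must end with `y`
iv → no match
v → no match
vi → match
vii → no match — must end with `y`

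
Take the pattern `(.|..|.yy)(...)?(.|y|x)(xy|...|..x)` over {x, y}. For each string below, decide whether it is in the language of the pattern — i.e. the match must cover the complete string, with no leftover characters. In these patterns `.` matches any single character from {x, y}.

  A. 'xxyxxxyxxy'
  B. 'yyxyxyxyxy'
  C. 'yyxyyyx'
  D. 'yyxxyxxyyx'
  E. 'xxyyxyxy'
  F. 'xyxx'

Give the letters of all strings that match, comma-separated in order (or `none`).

E

A → no match
B → no match
C → no match
D → no match
E → match
F → no match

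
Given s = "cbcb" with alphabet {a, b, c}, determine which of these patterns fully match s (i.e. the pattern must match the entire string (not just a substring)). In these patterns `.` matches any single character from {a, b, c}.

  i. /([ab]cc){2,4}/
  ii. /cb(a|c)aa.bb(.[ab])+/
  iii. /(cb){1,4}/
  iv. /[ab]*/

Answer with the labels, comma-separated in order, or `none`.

iii

i → no match — must end with "cc"
ii → no match
iii → match
iv → no match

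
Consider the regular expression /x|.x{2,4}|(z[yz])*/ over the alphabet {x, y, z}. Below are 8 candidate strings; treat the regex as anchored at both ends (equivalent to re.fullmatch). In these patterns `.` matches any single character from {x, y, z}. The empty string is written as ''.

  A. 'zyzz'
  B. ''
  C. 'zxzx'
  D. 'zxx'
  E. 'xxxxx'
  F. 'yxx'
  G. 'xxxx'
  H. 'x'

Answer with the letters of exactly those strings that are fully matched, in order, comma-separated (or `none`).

A. 'zyzz' → match
B. '' → match
C. 'zxzx' → no match
D. 'zxx' → match
E. 'xxxxx' → match
F. 'yxx' → match
G. 'xxxx' → match
H. 'x' → match

A, B, D, E, F, G, H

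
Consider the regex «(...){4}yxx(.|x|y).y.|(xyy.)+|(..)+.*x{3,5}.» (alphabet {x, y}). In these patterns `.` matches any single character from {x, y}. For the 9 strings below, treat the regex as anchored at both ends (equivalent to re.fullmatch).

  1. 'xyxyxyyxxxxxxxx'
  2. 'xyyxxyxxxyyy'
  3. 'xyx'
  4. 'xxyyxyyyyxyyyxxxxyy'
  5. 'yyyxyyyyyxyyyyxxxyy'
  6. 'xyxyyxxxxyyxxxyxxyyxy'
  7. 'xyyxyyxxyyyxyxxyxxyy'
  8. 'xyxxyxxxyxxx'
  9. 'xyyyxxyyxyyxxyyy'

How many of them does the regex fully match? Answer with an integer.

2

1 → match
2 → no match
3 → no match
4 → match
5 → no match
6 → no match
7 → no match
8 → no match
9 → no match
Total matched: 2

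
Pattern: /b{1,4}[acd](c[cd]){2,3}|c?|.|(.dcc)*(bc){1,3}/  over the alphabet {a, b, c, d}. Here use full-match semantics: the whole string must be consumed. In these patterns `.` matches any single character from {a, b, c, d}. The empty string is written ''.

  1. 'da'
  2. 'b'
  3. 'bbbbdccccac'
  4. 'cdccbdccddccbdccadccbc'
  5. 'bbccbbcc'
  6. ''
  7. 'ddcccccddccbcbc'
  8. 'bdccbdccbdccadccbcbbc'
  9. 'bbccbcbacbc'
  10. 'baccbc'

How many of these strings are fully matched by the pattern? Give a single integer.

3

1 → no match
2 → match
3 → no match
4 → match
5 → no match
6 → match
7 → no match
8 → no match
9 → no match
10 → no match
Total matched: 3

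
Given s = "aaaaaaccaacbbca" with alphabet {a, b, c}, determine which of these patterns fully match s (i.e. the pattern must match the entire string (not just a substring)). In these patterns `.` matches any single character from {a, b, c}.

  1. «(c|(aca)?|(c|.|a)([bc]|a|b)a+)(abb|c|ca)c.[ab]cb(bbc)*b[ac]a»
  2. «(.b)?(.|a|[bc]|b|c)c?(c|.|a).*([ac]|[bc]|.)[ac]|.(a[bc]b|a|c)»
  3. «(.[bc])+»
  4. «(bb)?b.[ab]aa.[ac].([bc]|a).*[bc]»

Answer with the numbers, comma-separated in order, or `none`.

1 → match
2 → match
3 → no match
4 → no match

1, 2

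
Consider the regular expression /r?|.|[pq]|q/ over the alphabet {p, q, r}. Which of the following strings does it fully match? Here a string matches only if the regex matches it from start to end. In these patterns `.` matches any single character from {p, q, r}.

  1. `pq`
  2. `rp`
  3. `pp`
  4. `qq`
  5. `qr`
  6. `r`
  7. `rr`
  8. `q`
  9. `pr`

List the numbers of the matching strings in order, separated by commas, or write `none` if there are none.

6, 8

1 → no match
2 → no match
3 → no match
4 → no match
5 → no match
6 → match
7 → no match
8 → match
9 → no match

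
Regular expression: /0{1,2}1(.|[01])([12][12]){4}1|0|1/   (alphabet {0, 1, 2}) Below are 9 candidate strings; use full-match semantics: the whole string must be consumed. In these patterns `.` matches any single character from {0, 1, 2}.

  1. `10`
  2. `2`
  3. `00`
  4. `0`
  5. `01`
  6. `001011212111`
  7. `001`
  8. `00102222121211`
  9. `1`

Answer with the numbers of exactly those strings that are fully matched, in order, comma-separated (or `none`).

4, 9

1 → no match
2 → no match
3 → no match
4 → match
5 → no match
6 → no match
7 → no match
8 → no match
9 → match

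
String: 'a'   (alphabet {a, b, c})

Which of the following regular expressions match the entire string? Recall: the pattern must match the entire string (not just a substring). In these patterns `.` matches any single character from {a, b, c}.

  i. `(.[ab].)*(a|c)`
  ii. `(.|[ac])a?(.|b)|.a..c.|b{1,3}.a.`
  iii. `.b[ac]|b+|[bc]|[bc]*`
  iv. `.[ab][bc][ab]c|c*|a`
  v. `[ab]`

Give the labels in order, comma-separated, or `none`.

i, iv, v

i → match
ii → no match
iii → no match
iv → match
v → match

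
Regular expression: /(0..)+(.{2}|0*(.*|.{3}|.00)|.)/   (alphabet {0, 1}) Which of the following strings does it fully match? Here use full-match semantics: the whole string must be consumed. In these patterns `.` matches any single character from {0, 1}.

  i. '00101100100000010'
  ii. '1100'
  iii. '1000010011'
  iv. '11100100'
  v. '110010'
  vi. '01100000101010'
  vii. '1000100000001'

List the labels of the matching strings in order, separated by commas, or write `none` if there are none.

i, vi

i → match
ii → no match — must start with '0'
iii → no match — must start with '0'
iv → no match — must start with '0'
v → no match — must start with '0'
vi → match
vii → no match — must start with '0'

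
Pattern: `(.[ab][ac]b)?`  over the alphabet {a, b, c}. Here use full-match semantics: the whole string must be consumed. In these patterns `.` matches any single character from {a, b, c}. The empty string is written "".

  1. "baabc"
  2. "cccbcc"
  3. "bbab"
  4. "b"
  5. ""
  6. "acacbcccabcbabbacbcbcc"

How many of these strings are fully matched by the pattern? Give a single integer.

1 → no match
2 → no match
3 → match
4 → no match
5 → match
6 → no match
Total matched: 2

2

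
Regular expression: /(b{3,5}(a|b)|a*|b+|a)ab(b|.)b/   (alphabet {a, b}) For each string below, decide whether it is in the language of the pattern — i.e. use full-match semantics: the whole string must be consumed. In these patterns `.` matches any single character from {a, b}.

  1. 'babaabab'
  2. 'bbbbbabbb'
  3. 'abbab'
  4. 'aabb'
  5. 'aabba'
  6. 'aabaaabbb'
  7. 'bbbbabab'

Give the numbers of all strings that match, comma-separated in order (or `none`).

1 → no match
2 → match
3 → no match
4 → no match
5 → no match — must end with 'b'
6 → no match
7 → match

2, 7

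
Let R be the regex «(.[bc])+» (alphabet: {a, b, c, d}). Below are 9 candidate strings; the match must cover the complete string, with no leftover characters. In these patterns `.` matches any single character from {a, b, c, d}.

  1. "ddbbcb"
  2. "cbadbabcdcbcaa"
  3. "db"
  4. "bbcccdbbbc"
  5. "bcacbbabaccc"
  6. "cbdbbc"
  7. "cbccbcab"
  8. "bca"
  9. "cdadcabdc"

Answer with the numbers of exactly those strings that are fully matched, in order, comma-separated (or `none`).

3, 5, 6, 7

1. "ddbbcb" → no match
2 → no match
3. "db" → match
4. "bbcccdbbbc" → no match
5. "bcacbbabaccc" → match
6. "cbdbbc" → match
7. "cbccbcab" → match
8. "bca" → no match
9. "cdadcabdc" → no match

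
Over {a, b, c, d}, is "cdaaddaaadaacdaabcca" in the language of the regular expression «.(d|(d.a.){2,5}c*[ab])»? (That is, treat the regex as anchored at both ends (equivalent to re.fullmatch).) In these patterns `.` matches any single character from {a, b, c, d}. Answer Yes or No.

Yes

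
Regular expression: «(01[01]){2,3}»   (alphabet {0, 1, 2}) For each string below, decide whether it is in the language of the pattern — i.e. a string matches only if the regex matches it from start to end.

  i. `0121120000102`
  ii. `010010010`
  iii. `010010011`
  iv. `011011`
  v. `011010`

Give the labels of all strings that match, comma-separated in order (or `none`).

ii, iii, iv, v

i → no match
ii → match
iii → match
iv → match
v → match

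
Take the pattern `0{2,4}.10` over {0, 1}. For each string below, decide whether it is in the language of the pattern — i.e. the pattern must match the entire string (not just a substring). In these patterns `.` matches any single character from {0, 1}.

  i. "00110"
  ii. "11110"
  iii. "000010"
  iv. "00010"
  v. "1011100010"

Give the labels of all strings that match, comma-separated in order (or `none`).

i → match
ii → no match — must start with "0"
iii → match
iv → match
v → no match — must start with "0"

i, iii, iv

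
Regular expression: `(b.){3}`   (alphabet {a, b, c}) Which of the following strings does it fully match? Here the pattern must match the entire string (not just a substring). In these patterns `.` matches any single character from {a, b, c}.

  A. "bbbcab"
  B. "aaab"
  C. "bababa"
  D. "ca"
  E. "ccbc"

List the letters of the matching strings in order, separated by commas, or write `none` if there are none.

A → no match
B → no match — must start with "b"
C → match
D → no match — must start with "b"
E → no match — must start with "b"

C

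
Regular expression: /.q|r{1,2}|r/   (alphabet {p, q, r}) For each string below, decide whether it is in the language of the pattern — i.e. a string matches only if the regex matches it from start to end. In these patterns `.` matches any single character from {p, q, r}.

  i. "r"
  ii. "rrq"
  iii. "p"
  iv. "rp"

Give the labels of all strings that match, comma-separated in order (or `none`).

i

i → match
ii → no match
iii → no match
iv → no match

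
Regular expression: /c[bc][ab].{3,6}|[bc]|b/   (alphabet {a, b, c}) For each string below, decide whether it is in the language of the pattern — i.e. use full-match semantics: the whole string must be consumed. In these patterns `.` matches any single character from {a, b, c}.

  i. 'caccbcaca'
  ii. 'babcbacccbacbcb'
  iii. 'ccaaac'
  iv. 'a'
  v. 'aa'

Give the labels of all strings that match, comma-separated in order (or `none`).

i → no match
ii → no match
iii → match
iv → no match
v → no match

iii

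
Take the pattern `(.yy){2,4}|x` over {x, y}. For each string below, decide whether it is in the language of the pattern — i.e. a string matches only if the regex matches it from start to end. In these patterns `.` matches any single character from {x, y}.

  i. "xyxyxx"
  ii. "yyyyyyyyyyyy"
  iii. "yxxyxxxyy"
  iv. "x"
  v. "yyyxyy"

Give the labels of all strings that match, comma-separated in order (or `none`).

ii, iv, v

i. "xyxyxx" → no match
ii. "yyyyyyyyyyyy" → match
iii. "yxxyxxxyy" → no match
iv. "x" → match
v. "yyyxyy" → match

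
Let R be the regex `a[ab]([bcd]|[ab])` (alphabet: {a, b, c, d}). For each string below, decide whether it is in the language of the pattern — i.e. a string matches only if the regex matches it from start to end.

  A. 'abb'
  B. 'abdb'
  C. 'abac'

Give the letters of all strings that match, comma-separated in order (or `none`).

A → match
B → no match
C → no match

A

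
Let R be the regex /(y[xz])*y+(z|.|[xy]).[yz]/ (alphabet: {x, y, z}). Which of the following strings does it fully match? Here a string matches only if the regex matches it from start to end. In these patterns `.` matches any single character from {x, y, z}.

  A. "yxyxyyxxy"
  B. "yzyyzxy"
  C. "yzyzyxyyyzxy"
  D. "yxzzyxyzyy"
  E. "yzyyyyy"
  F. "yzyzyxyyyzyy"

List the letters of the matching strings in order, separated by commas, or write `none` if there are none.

A, B, C, E, F

A → match
B → match
C → match
D → no match
E → match
F → match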